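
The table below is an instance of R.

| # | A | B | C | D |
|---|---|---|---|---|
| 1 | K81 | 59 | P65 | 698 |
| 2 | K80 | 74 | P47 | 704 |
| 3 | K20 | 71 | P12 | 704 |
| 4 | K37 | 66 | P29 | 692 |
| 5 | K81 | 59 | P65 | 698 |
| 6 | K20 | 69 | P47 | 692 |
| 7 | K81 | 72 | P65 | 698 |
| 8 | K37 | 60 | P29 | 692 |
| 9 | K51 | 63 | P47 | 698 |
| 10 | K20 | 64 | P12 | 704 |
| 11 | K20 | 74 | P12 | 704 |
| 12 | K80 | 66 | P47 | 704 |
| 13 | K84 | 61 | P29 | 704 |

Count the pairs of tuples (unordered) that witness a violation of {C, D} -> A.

(C=P65, D=698): all 3 rows agree on A — 0 pairs.
(C=P47, D=704): all 2 rows agree on A — 0 pairs.
(C=P12, D=704): all 3 rows agree on A — 0 pairs.
(C=P29, D=692): all 2 rows agree on A — 0 pairs.

0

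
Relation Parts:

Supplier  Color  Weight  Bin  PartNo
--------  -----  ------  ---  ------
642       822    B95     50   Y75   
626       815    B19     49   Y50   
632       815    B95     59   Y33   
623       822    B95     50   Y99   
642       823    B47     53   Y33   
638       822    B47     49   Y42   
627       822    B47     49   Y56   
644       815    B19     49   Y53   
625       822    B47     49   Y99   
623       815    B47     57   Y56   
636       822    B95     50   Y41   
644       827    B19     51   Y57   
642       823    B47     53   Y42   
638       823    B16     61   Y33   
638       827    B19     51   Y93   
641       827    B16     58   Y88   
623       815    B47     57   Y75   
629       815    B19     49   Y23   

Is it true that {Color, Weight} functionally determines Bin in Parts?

Yes

(Color=822, Weight=B95): 3 rows → Bin = 50, 50, 50 ✓
(Color=815, Weight=B19): 3 rows → Bin = 49, 49, 49 ✓
(Color=815, Weight=B95): 1 row → Bin = 59 ✓
(Color=823, Weight=B47): 2 rows → Bin = 53, 53 ✓
(Color=822, Weight=B47): 3 rows → Bin = 49, 49, 49 ✓
(Color=815, Weight=B47): 2 rows → Bin = 57, 57 ✓
(Color=827, Weight=B19): 2 rows → Bin = 51, 51 ✓
(Color=823, Weight=B16): 1 row → Bin = 61 ✓
(Color=827, Weight=B16): 1 row → Bin = 58 ✓
Every {Color, Weight} value is associated with a single Bin value, so {Color, Weight} → Bin holds.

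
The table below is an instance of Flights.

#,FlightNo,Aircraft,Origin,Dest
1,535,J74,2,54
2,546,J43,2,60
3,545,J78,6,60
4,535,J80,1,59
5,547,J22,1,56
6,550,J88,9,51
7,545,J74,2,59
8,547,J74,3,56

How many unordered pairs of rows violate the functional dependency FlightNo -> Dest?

FlightNo=535: violating pairs (1,4) — 1 pair.
FlightNo=545: violating pairs (3,7) — 1 pair.
FlightNo=547: all 2 rows agree on Dest — 0 pairs.

2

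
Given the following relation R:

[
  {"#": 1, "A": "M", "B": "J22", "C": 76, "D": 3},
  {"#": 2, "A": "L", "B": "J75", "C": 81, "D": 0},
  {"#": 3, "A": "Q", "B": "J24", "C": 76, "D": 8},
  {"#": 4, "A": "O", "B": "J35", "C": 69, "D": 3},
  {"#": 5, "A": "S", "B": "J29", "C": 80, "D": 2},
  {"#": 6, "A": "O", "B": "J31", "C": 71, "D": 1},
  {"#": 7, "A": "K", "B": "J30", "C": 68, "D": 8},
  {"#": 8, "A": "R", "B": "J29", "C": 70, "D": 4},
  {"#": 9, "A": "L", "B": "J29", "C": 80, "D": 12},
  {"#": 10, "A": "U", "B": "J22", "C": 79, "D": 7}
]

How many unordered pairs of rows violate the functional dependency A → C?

2

A=L: violating pairs (2,9) — 1 pair.
A=O: violating pairs (4,6) — 1 pair.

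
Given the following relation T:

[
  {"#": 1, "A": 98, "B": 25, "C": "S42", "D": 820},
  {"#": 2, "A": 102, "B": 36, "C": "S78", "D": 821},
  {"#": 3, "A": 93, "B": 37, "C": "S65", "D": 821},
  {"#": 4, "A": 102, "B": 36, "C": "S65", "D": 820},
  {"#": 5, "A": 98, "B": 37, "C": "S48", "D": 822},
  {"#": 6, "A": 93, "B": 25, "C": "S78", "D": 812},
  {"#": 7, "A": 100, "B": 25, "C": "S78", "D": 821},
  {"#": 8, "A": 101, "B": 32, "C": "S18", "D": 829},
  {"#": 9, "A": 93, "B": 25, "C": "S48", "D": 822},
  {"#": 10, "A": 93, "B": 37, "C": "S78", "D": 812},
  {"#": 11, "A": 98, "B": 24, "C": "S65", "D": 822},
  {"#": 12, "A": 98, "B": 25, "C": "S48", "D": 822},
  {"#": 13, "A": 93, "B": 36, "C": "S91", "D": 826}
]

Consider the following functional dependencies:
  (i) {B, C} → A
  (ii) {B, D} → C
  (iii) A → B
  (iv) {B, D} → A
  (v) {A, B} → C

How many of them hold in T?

1

(i) {B, C} → A: (B=25, C=S78): rows 6, 7 → A takes values {93, 100} — violation; (B=25, C=S48): rows 9, 12 → A takes values {93, 98} — violation — fails.
(ii) {B, D} → C: every LHS value maps to a single RHS value — holds.
(iii) A → B: A=98: rows 1, 5, 11, 12 → B takes values {25, 37, 24} — violation; A=93: rows 3, 6, 9, 10, 13 → B takes values {37, 25, 36} — violation — fails.
(iv) {B, D} → A: (B=25, D=822): rows 9, 12 → A takes values {93, 98} — violation — fails.
(v) {A, B} → C: (A=98, B=25): rows 1, 12 → C takes values {S42, S48} — violation; (A=102, B=36): rows 2, 4 → C takes values {S78, S65} — violation; (A=93, B=37): rows 3, 10 → C takes values {S65, S78} — violation; (A=93, B=25): rows 6, 9 → C takes values {S78, S48} — violation — fails.
1 of the 5 dependencies holds.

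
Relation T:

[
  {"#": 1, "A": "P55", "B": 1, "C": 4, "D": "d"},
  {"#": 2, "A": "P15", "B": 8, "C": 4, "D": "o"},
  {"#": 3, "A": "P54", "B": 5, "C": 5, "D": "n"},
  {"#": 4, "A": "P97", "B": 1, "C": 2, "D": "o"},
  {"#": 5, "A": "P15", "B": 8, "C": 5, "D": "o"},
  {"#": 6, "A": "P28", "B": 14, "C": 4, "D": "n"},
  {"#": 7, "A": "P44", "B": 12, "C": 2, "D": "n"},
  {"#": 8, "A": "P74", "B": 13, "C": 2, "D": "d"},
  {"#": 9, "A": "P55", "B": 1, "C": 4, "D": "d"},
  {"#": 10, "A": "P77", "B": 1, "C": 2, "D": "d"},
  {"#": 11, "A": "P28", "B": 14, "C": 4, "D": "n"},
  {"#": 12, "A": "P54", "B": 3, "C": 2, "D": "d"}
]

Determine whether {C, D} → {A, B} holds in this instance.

(C=4, D=d): rows 1, 9 → {A,B} = (P55, 1), (P55, 1) ✓
(C=4, D=o): row 2 → {A,B} = (P15, 8) ✓
(C=5, D=n): row 3 → {A,B} = (P54, 5) ✓
(C=2, D=o): row 4 → {A,B} = (P97, 1) ✓
(C=5, D=o): row 5 → {A,B} = (P15, 8) ✓
(C=4, D=n): rows 6, 11 → {A,B} = (P28, 14), (P28, 14) ✓
(C=2, D=n): row 7 → {A,B} = (P44, 12) ✓
(C=2, D=d): rows 8, 10, 12 → {A,B} takes values {(P74, 13), (P77, 1), (P54, 3)} — violation
Two rows agree on {C, D} but differ on {A, B}, so {C, D} → {A, B} does not hold.

No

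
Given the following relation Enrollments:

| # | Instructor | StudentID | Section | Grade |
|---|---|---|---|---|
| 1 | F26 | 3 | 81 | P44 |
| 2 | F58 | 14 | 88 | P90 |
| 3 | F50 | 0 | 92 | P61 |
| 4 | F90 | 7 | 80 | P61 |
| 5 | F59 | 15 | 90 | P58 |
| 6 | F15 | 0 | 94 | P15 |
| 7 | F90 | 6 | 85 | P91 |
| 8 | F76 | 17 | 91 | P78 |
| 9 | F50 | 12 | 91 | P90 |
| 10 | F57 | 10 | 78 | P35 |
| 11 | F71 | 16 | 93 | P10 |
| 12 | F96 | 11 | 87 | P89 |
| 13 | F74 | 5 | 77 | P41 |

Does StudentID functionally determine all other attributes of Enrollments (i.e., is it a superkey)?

Rows 3 and 6 have the same StudentID value StudentID=0 but are distinct tuples, so StudentID does not determine every attribute — not a superkey.

No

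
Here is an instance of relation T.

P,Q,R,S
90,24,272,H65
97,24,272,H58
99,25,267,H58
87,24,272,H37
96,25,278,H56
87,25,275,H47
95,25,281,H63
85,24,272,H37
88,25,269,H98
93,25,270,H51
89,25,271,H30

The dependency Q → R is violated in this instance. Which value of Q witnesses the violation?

Q=24: 4 rows → R = 272, 272, 272, 272 ✓
Q=25: 7 rows → R takes values {267, 278, 275, 281, 269, 270, 271} — violation
The only Q value with inconsistent R is Q=25.

25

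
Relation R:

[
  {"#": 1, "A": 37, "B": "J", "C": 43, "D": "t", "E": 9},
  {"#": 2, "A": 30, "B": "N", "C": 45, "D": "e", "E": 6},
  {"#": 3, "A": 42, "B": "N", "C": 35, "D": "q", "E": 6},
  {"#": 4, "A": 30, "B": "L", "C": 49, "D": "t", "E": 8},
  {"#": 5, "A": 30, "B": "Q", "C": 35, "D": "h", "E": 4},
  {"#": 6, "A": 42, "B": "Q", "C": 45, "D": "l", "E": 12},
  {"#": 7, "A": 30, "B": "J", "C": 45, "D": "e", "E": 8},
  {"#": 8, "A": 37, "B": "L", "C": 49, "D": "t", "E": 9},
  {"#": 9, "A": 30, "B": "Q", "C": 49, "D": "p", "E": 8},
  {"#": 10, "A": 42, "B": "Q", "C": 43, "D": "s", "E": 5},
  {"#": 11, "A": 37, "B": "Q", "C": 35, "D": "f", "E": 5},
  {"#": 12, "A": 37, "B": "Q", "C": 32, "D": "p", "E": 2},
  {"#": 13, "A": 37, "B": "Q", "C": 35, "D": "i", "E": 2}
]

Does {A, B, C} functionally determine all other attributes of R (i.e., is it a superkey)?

No

Rows 11 and 13 have the same {A, B, C} value (A=37, B=Q, C=35) but are distinct tuples, so {A, B, C} does not determine every attribute — not a superkey.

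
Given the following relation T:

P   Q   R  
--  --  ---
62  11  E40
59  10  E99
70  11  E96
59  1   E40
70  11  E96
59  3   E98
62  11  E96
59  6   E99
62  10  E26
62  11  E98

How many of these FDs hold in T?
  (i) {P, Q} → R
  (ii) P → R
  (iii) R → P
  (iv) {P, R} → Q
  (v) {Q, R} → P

(i) {P, Q} → R: (P=62, Q=11): 3 rows → R takes values {E40, E96, E98} — violation — fails.
(ii) P → R: P=62: 4 rows → R takes values {E40, E96, E26, E98} — violation; P=59: 4 rows → R takes values {E99, E40, E98} — violation — fails.
(iii) R → P: R=E40: 2 rows → P takes values {62, 59} — violation; R=E96: 3 rows → P takes values {70, 62} — violation; R=E98: 2 rows → P takes values {59, 62} — violation — fails.
(iv) {P, R} → Q: (P=59, R=E99): 2 rows → Q takes values {10, 6} — violation — fails.
(v) {Q, R} → P: (Q=11, R=E96): 3 rows → P takes values {70, 62} — violation — fails.
None of the 5 dependencies hold.

0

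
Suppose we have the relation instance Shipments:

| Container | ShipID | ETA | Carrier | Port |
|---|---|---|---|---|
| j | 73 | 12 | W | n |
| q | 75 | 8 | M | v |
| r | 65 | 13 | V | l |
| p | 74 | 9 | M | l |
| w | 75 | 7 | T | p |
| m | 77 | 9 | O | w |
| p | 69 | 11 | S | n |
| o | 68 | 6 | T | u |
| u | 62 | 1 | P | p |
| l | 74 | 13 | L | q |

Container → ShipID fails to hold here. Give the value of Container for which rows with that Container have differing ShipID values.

p

Container=j: 1 row → ShipID = 73 ✓
Container=q: 1 row → ShipID = 75 ✓
Container=r: 1 row → ShipID = 65 ✓
Container=p: 2 rows → ShipID takes values {74, 69} — violation
Container=w: 1 row → ShipID = 75 ✓
Container=m: 1 row → ShipID = 77 ✓
Container=o: 1 row → ShipID = 68 ✓
Container=u: 1 row → ShipID = 62 ✓
Container=l: 1 row → ShipID = 74 ✓
The only Container value with inconsistent ShipID is Container=p.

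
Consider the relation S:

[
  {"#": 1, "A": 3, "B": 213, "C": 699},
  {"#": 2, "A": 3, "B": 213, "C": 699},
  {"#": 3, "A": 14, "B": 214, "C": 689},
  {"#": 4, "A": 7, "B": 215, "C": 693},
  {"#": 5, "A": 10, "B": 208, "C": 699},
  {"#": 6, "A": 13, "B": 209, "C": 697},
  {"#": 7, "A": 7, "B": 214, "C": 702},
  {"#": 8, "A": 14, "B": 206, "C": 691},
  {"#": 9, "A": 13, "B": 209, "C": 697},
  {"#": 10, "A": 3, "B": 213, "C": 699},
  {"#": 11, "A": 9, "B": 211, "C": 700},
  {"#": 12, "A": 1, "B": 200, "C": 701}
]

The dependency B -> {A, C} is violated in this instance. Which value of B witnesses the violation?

214

B=213: rows 1, 2, 10 → {A,C} = (3, 699), (3, 699), (3, 699) ✓
B=214: rows 3, 7 → {A,C} takes values {(14, 689), (7, 702)} — violation
B=215: row 4 → {A,C} = (7, 693) ✓
B=208: row 5 → {A,C} = (10, 699) ✓
B=209: rows 6, 9 → {A,C} = (13, 697), (13, 697) ✓
B=206: row 8 → {A,C} = (14, 691) ✓
B=211: row 11 → {A,C} = (9, 700) ✓
B=200: row 12 → {A,C} = (1, 701) ✓
The only B value with inconsistent RHS is B=214.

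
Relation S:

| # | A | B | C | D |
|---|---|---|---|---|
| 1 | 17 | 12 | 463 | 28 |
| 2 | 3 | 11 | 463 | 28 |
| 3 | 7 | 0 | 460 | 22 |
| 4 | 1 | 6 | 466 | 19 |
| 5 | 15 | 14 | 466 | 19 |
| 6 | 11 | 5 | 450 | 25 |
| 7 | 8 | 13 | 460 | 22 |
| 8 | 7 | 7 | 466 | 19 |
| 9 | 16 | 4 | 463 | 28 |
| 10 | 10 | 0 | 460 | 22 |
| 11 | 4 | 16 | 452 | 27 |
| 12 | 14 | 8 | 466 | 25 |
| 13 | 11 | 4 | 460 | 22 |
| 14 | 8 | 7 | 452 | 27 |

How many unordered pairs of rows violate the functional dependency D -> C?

D=28: all 3 rows agree on C — 0 pairs.
D=22: all 4 rows agree on C — 0 pairs.
D=19: all 3 rows agree on C — 0 pairs.
D=25: violating pairs (6,12) — 1 pair.
D=27: all 2 rows agree on C — 0 pairs.

1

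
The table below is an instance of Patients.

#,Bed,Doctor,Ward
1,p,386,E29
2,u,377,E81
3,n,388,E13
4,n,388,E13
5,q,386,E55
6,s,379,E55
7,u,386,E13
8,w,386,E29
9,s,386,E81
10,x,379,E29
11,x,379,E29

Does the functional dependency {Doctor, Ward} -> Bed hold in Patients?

(Doctor=386, Ward=E29): rows 1, 8 → Bed takes values {p, w} — violation
(Doctor=377, Ward=E81): row 2 → Bed = u ✓
(Doctor=388, Ward=E13): rows 3, 4 → Bed = n, n ✓
(Doctor=386, Ward=E55): row 5 → Bed = q ✓
(Doctor=379, Ward=E55): row 6 → Bed = s ✓
(Doctor=386, Ward=E13): row 7 → Bed = u ✓
(Doctor=386, Ward=E81): row 9 → Bed = s ✓
(Doctor=379, Ward=E29): rows 10, 11 → Bed = x, x ✓
Two rows agree on {Doctor, Ward} but differ on Bed, so {Doctor, Ward} -> Bed does not hold.

No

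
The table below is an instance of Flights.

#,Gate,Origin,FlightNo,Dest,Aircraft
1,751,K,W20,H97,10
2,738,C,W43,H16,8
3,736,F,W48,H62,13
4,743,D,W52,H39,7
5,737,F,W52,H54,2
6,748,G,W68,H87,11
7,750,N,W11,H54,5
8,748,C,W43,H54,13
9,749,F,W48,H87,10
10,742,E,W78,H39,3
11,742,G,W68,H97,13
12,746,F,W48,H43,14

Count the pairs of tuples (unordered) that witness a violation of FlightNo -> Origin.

FlightNo=W43: all 2 rows agree on Origin — 0 pairs.
FlightNo=W48: all 3 rows agree on Origin — 0 pairs.
FlightNo=W52: violating pairs (4,5) — 1 pair.
FlightNo=W68: all 2 rows agree on Origin — 0 pairs.

1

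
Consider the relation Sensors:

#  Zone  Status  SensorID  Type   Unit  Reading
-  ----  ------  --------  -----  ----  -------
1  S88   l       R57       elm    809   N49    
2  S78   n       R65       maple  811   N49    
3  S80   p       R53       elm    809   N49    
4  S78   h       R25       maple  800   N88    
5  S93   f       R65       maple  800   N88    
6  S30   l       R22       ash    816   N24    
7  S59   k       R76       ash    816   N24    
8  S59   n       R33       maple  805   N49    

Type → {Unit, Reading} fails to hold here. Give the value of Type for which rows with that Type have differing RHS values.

Type=elm: rows 1, 3 → {Unit,Reading} = (809, N49), (809, N49) ✓
Type=maple: rows 2, 4, 5, 8 → {Unit,Reading} takes values {(811, N49), (800, N88), (805, N49)} — violation
Type=ash: rows 6, 7 → {Unit,Reading} = (816, N24), (816, N24) ✓
The only Type value with inconsistent RHS is Type=maple.

maple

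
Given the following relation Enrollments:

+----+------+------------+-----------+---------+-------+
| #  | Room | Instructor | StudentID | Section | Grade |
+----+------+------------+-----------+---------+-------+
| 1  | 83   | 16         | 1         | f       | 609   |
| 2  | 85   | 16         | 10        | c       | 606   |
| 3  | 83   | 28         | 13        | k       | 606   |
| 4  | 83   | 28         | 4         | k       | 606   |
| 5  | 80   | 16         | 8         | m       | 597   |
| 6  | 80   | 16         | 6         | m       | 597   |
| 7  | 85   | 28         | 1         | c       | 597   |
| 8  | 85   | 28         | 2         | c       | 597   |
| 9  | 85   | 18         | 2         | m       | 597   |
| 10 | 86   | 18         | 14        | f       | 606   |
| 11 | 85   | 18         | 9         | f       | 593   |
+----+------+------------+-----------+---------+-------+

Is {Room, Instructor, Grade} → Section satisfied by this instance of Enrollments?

(Room=83, Instructor=16, Grade=609): row 1 → Section = f ✓
(Room=85, Instructor=16, Grade=606): row 2 → Section = c ✓
(Room=83, Instructor=28, Grade=606): rows 3, 4 → Section = k, k ✓
(Room=80, Instructor=16, Grade=597): rows 5, 6 → Section = m, m ✓
(Room=85, Instructor=28, Grade=597): rows 7, 8 → Section = c, c ✓
(Room=85, Instructor=18, Grade=597): row 9 → Section = m ✓
(Room=86, Instructor=18, Grade=606): row 10 → Section = f ✓
(Room=85, Instructor=18, Grade=593): row 11 → Section = f ✓
Every {Room, Instructor, Grade} value is associated with a single Section value, so {Room, Instructor, Grade} → Section holds.

Yes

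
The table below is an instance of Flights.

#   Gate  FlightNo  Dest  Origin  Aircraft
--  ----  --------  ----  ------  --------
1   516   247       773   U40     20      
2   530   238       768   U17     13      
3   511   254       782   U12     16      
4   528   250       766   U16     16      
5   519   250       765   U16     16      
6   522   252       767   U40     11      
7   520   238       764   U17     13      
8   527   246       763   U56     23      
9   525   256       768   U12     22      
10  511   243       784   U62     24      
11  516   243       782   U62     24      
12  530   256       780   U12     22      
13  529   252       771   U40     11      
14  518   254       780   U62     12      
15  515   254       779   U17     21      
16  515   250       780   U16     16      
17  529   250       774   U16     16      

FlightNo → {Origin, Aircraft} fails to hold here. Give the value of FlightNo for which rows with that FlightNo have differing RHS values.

FlightNo=247: row 1 → {Origin,Aircraft} = (U40, 20) ✓
FlightNo=238: rows 2, 7 → {Origin,Aircraft} = (U17, 13), (U17, 13) ✓
FlightNo=254: rows 3, 14, 15 → {Origin,Aircraft} takes values {(U12, 16), (U62, 12), (U17, 21)} — violation
FlightNo=250: rows 4, 5, 16, 17 → {Origin,Aircraft} = (U16, 16), (U16, 16), (U16, 16), (U16, 16) ✓
FlightNo=252: rows 6, 13 → {Origin,Aircraft} = (U40, 11), (U40, 11) ✓
FlightNo=246: row 8 → {Origin,Aircraft} = (U56, 23) ✓
FlightNo=256: rows 9, 12 → {Origin,Aircraft} = (U12, 22), (U12, 22) ✓
FlightNo=243: rows 10, 11 → {Origin,Aircraft} = (U62, 24), (U62, 24) ✓
The only FlightNo value with inconsistent RHS is FlightNo=254.

254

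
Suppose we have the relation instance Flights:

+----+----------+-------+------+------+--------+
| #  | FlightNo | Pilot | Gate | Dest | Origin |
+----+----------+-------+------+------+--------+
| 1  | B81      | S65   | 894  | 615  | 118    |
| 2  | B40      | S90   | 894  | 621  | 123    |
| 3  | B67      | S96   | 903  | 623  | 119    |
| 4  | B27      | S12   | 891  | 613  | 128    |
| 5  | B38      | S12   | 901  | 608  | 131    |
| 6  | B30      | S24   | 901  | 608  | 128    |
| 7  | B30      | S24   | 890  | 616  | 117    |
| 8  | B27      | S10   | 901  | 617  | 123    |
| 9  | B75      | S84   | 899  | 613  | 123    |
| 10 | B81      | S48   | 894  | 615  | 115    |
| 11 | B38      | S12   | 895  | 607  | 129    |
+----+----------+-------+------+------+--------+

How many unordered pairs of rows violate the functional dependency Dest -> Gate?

Dest=615: all 2 rows agree on Gate — 0 pairs.
Dest=613: violating pairs (4,9) — 1 pair.
Dest=608: all 2 rows agree on Gate — 0 pairs.

1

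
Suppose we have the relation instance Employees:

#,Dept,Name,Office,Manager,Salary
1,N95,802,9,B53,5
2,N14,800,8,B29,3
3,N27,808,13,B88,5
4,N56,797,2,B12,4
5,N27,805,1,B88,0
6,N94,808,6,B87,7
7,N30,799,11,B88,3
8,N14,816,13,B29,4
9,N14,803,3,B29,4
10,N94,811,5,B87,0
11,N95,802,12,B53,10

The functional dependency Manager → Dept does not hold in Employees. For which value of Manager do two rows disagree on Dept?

B88

Manager=B53: rows 1, 11 → Dept = N95, N95 ✓
Manager=B29: rows 2, 8, 9 → Dept = N14, N14, N14 ✓
Manager=B88: rows 3, 5, 7 → Dept takes values {N27, N30} — violation
Manager=B12: row 4 → Dept = N56 ✓
Manager=B87: rows 6, 10 → Dept = N94, N94 ✓
The only Manager value with inconsistent Dept is Manager=B88.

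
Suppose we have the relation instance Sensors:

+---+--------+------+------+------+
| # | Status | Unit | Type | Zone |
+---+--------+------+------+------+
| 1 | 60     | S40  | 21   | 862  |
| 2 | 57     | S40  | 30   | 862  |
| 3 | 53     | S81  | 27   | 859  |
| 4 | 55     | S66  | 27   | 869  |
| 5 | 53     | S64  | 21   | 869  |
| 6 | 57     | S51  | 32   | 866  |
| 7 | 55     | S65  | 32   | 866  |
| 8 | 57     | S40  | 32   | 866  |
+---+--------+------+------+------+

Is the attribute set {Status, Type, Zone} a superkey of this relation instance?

Rows 6 and 8 have the same {Status, Type, Zone} value (Status=57, Type=32, Zone=866) but are distinct tuples, so {Status, Type, Zone} does not determine every attribute — not a superkey.

No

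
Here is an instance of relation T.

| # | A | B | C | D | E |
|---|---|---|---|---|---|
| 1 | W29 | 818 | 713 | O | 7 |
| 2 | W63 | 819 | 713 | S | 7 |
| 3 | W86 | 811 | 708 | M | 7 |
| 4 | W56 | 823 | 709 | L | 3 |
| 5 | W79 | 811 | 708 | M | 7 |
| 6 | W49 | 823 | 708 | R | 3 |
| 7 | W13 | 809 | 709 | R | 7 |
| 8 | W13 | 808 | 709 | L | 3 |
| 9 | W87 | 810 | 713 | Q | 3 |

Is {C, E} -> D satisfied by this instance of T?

(C=713, E=7): rows 1, 2 → D takes values {O, S} — violation
(C=708, E=7): rows 3, 5 → D = M, M ✓
(C=709, E=3): rows 4, 8 → D = L, L ✓
(C=708, E=3): row 6 → D = R ✓
(C=709, E=7): row 7 → D = R ✓
(C=713, E=3): row 9 → D = Q ✓
Two rows agree on {C, E} but differ on D, so {C, E} -> D does not hold.

No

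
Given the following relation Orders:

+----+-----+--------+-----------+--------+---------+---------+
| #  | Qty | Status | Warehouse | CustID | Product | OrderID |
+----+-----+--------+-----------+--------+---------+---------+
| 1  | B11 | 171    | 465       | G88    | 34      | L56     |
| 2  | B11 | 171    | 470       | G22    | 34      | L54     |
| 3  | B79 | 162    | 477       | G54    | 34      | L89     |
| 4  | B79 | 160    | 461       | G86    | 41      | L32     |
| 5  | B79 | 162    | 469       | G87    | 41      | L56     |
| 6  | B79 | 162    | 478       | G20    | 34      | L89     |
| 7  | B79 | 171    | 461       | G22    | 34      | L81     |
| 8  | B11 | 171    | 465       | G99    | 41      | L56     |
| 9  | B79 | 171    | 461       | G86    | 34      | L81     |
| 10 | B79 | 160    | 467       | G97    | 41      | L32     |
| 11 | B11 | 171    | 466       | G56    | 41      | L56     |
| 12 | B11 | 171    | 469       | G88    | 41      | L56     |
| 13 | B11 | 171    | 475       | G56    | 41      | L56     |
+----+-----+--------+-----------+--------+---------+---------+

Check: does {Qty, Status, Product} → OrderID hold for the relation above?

(Qty=B11, Status=171, Product=34): rows 1, 2 → OrderID takes values {L56, L54} — violation
(Qty=B79, Status=162, Product=34): rows 3, 6 → OrderID = L89, L89 ✓
(Qty=B79, Status=160, Product=41): rows 4, 10 → OrderID = L32, L32 ✓
(Qty=B79, Status=162, Product=41): row 5 → OrderID = L56 ✓
(Qty=B79, Status=171, Product=34): rows 7, 9 → OrderID = L81, L81 ✓
(Qty=B11, Status=171, Product=41): rows 8, 11, 12, 13 → OrderID = L56, L56, L56, L56 ✓
Two rows agree on {Qty, Status, Product} but differ on OrderID, so {Qty, Status, Product} → OrderID does not hold.

No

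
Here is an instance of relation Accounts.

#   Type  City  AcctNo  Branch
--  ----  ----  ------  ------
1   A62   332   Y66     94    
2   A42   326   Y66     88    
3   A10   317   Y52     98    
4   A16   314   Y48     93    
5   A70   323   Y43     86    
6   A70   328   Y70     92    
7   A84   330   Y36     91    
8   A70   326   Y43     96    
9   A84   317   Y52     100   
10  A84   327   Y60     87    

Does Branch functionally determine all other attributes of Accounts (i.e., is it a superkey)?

All 10 rows have distinct Branch values, so Branch → (all attributes) holds and Branch is a superkey.

Yes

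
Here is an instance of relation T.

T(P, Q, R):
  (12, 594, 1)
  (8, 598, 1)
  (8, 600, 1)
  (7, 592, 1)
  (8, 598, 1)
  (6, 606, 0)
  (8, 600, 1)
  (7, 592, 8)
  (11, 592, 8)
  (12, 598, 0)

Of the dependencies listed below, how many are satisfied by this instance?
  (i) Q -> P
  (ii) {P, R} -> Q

0

(i) Q -> P: Q=598: 3 rows → P takes values {8, 12} — violation; Q=592: 3 rows → P takes values {7, 11} — violation — fails.
(ii) {P, R} -> Q: (P=8, R=1): 4 rows → Q takes values {598, 600} — violation — fails.
None of the 2 dependencies hold.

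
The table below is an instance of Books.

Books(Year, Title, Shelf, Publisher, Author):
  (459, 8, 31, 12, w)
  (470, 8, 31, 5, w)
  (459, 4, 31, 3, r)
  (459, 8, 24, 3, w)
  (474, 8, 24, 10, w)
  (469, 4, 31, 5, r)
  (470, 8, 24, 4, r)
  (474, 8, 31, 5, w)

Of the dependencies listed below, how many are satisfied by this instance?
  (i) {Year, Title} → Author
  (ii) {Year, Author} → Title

1

(i) {Year, Title} → Author: (Year=470, Title=8): 2 rows → Author takes values {w, r} — violation — fails.
(ii) {Year, Author} → Title: every LHS value maps to a single RHS value — holds.
1 of the 2 dependencies holds.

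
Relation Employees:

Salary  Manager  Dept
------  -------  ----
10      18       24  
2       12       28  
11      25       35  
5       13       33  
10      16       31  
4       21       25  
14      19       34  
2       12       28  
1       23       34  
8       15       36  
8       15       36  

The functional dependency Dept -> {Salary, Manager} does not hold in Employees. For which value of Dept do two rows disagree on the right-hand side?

34

Dept=24: 1 row → {Salary,Manager} = (10, 18) ✓
Dept=28: 2 rows → {Salary,Manager} = (2, 12), (2, 12) ✓
Dept=35: 1 row → {Salary,Manager} = (11, 25) ✓
Dept=33: 1 row → {Salary,Manager} = (5, 13) ✓
Dept=31: 1 row → {Salary,Manager} = (10, 16) ✓
Dept=25: 1 row → {Salary,Manager} = (4, 21) ✓
Dept=34: 2 rows → {Salary,Manager} takes values {(14, 19), (1, 23)} — violation
Dept=36: 2 rows → {Salary,Manager} = (8, 15), (8, 15) ✓
The only Dept value with inconsistent RHS is Dept=34.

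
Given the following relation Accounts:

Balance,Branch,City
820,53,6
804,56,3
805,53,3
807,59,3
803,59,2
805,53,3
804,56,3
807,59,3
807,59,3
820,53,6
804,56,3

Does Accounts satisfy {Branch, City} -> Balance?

Yes

(Branch=53, City=6): 2 rows → Balance = 820, 820 ✓
(Branch=56, City=3): 3 rows → Balance = 804, 804, 804 ✓
(Branch=53, City=3): 2 rows → Balance = 805, 805 ✓
(Branch=59, City=3): 3 rows → Balance = 807, 807, 807 ✓
(Branch=59, City=2): 1 row → Balance = 803 ✓
Every {Branch, City} value is associated with a single Balance value, so {Branch, City} -> Balance holds.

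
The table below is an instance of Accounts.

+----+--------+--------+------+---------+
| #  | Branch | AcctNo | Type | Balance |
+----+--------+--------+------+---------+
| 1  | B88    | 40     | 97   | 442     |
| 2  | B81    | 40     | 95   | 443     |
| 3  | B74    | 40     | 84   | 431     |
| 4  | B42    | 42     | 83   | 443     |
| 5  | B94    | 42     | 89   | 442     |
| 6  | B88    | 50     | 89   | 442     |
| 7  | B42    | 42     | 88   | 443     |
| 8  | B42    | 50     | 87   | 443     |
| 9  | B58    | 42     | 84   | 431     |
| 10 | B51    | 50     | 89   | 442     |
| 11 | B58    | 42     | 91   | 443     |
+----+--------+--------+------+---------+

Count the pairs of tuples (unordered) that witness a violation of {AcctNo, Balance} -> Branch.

3

(AcctNo=42, Balance=443): violating pairs (4,11), (7,11) — 2 pairs.
(AcctNo=50, Balance=442): violating pairs (6,10) — 1 pair.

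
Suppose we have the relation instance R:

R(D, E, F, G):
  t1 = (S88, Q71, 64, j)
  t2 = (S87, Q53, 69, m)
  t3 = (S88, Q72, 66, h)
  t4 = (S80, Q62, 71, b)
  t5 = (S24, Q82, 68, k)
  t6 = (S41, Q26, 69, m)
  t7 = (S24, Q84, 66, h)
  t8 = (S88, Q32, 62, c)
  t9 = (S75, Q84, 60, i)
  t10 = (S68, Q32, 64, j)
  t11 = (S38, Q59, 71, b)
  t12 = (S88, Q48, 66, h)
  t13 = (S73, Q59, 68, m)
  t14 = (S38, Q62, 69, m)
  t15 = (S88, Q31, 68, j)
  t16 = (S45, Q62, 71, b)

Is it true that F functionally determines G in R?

F=64: rows 1, 10 → G = j, j ✓
F=69: rows 2, 6, 14 → G = m, m, m ✓
F=66: rows 3, 7, 12 → G = h, h, h ✓
F=71: rows 4, 11, 16 → G = b, b, b ✓
F=68: rows 5, 13, 15 → G takes values {k, m, j} — violation
F=62: row 8 → G = c ✓
F=60: row 9 → G = i ✓
Two rows agree on F but differ on G, so F → G does not hold.

No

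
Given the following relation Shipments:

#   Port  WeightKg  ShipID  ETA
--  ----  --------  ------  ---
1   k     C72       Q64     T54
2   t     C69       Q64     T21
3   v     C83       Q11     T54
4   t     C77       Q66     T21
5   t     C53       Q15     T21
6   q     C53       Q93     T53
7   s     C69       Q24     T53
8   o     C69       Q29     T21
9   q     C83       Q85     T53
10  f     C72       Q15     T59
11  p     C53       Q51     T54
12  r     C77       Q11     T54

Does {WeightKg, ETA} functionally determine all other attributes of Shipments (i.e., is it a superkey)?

Rows 2 and 8 have the same {WeightKg, ETA} value (WeightKg=C69, ETA=T21) but are distinct tuples, so {WeightKg, ETA} does not determine every attribute — not a superkey.

No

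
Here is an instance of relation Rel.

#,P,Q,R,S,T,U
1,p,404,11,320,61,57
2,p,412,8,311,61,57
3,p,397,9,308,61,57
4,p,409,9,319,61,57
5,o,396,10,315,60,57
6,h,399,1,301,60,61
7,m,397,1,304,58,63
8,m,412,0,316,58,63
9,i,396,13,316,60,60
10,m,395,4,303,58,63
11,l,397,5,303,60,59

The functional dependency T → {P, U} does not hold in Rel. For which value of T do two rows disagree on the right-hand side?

T=61: rows 1, 2, 3, 4 → {P,U} = (p, 57), (p, 57), (p, 57), (p, 57) ✓
T=60: rows 5, 6, 9, 11 → {P,U} takes values {(o, 57), (h, 61), (i, 60), (l, 59)} — violation
T=58: rows 7, 8, 10 → {P,U} = (m, 63), (m, 63), (m, 63) ✓
The only T value with inconsistent RHS is T=60.

60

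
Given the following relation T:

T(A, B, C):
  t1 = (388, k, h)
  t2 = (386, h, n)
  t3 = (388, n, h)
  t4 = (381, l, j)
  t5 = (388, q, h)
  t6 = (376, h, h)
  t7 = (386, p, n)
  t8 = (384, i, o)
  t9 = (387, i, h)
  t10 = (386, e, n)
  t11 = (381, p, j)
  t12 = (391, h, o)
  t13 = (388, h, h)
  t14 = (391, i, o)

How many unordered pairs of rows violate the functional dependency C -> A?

C=h: violating pairs (1,6), (1,9), (3,6), (3,9), (5,6), (5,9), (6,9), (6,13), (9,13) — 9 pairs.
C=n: all 3 rows agree on A — 0 pairs.
C=j: all 2 rows agree on A — 0 pairs.
C=o: violating pairs (8,12), (8,14) — 2 pairs.

11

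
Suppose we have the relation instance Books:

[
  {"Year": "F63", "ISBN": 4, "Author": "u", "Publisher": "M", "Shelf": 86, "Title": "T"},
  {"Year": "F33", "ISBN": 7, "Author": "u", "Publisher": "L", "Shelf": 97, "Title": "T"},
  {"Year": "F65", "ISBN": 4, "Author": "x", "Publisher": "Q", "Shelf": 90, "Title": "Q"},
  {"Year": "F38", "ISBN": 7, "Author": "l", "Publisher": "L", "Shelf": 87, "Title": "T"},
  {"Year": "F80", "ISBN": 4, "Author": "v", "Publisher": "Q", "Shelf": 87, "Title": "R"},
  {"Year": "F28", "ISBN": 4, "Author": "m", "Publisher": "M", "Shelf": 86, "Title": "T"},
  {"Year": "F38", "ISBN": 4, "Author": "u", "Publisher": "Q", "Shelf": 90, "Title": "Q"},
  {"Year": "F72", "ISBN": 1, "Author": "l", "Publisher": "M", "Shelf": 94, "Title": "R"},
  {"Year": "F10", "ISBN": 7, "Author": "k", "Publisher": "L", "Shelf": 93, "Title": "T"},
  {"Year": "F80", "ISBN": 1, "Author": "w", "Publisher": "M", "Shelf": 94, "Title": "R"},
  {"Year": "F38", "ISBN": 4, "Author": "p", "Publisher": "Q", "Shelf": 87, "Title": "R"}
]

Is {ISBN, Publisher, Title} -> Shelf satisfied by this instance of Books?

No

(ISBN=4, Publisher=M, Title=T): 2 rows → Shelf = 86, 86 ✓
(ISBN=7, Publisher=L, Title=T): 3 rows → Shelf takes values {97, 87, 93} — violation
(ISBN=4, Publisher=Q, Title=Q): 2 rows → Shelf = 90, 90 ✓
(ISBN=4, Publisher=Q, Title=R): 2 rows → Shelf = 87, 87 ✓
(ISBN=1, Publisher=M, Title=R): 2 rows → Shelf = 94, 94 ✓
Two rows agree on {ISBN, Publisher, Title} but differ on Shelf, so {ISBN, Publisher, Title} -> Shelf does not hold.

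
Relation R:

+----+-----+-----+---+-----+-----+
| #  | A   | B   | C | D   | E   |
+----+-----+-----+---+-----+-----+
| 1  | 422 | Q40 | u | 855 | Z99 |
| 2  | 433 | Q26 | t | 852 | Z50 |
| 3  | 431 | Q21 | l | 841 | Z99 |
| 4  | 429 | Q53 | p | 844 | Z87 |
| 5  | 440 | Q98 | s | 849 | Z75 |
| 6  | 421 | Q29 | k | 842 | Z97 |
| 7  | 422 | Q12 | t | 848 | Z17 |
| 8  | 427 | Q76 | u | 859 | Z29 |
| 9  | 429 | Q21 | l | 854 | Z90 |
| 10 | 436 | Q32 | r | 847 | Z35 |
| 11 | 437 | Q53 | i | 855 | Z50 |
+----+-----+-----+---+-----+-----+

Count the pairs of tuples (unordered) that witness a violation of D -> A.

D=855: violating pairs (1,11) — 1 pair.

1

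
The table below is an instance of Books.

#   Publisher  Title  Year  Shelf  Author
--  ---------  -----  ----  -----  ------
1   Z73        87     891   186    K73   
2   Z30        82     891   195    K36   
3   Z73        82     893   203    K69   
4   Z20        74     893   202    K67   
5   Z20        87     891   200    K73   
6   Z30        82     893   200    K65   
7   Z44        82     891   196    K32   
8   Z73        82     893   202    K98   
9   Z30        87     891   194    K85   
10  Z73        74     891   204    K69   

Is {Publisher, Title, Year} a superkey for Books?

No

Rows 3 and 8 have the same {Publisher, Title, Year} value (Publisher=Z73, Title=82, Year=893) but are distinct tuples, so {Publisher, Title, Year} does not determine every attribute — not a superkey.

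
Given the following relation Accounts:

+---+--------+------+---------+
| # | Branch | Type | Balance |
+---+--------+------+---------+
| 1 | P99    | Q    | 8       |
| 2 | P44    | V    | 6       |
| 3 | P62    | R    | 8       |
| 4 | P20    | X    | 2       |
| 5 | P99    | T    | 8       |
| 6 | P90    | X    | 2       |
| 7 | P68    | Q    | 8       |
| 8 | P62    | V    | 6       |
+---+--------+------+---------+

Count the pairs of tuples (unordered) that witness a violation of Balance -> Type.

5

Balance=8: violating pairs (1,3), (1,5), (3,5), (3,7), (5,7) — 5 pairs.
Balance=6: all 2 rows agree on Type — 0 pairs.
Balance=2: all 2 rows agree on Type — 0 pairs.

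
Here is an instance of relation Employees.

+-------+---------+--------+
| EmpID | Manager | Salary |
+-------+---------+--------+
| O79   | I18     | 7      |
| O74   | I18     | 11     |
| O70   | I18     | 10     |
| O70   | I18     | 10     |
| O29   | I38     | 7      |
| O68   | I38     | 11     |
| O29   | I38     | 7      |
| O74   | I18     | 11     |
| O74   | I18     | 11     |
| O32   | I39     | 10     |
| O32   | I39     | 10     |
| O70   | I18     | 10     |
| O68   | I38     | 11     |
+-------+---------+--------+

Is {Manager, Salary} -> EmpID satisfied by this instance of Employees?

(Manager=I18, Salary=7): 1 row → EmpID = O79 ✓
(Manager=I18, Salary=11): 3 rows → EmpID = O74, O74, O74 ✓
(Manager=I18, Salary=10): 3 rows → EmpID = O70, O70, O70 ✓
(Manager=I38, Salary=7): 2 rows → EmpID = O29, O29 ✓
(Manager=I38, Salary=11): 2 rows → EmpID = O68, O68 ✓
(Manager=I39, Salary=10): 2 rows → EmpID = O32, O32 ✓
Every {Manager, Salary} value is associated with a single EmpID value, so {Manager, Salary} -> EmpID holds.

Yes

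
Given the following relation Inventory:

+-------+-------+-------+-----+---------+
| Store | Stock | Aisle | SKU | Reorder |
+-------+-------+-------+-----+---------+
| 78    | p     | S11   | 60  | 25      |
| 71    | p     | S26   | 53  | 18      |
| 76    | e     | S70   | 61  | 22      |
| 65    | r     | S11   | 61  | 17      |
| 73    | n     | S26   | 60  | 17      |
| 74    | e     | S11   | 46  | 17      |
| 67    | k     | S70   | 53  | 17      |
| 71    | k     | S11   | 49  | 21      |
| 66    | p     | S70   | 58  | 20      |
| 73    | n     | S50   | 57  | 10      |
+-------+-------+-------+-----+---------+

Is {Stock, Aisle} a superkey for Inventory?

Yes

All 10 rows have distinct {Stock, Aisle} values, so {Stock, Aisle} → (all attributes) holds and {Stock, Aisle} is a superkey.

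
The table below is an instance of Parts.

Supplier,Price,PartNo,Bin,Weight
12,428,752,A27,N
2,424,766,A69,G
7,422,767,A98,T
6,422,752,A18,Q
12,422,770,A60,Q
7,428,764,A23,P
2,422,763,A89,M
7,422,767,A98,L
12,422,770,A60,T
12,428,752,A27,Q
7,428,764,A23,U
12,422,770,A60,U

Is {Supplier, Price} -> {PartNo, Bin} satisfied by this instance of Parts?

Yes

(Supplier=12, Price=428): 2 rows → {PartNo,Bin} = (752, A27), (752, A27) ✓
(Supplier=2, Price=424): 1 row → {PartNo,Bin} = (766, A69) ✓
(Supplier=7, Price=422): 2 rows → {PartNo,Bin} = (767, A98), (767, A98) ✓
(Supplier=6, Price=422): 1 row → {PartNo,Bin} = (752, A18) ✓
(Supplier=12, Price=422): 3 rows → {PartNo,Bin} = (770, A60), (770, A60), (770, A60) ✓
(Supplier=7, Price=428): 2 rows → {PartNo,Bin} = (764, A23), (764, A23) ✓
(Supplier=2, Price=422): 1 row → {PartNo,Bin} = (763, A89) ✓
Every {Supplier, Price} value is associated with a single {PartNo, Bin} value, so {Supplier, Price} -> {PartNo, Bin} holds.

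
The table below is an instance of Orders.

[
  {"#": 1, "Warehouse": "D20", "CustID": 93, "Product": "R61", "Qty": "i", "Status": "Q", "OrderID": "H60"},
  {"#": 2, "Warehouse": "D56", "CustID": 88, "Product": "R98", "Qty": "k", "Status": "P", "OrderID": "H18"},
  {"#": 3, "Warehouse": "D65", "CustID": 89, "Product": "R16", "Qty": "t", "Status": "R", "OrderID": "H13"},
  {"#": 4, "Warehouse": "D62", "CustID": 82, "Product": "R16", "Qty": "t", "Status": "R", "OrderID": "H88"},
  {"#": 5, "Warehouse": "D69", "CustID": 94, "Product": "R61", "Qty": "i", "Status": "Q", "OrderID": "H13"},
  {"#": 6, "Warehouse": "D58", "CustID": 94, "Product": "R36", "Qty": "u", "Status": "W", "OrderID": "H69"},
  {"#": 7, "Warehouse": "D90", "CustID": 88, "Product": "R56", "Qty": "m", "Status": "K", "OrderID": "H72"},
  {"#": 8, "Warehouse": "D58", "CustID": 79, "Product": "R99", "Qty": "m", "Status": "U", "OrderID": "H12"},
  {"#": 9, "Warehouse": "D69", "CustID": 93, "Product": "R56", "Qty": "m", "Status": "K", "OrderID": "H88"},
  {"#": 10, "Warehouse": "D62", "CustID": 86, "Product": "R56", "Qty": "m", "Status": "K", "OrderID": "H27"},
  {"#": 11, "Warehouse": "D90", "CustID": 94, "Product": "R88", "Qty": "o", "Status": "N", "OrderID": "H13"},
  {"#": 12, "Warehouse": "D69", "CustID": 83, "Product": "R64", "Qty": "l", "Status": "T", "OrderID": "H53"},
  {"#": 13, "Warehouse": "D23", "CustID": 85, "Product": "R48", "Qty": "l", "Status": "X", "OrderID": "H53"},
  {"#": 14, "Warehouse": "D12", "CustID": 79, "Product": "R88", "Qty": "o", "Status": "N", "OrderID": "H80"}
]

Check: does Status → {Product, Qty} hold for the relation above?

Yes

Status=Q: rows 1, 5 → {Product,Qty} = (R61, i), (R61, i) ✓
Status=P: row 2 → {Product,Qty} = (R98, k) ✓
Status=R: rows 3, 4 → {Product,Qty} = (R16, t), (R16, t) ✓
Status=W: row 6 → {Product,Qty} = (R36, u) ✓
Status=K: rows 7, 9, 10 → {Product,Qty} = (R56, m), (R56, m), (R56, m) ✓
Status=U: row 8 → {Product,Qty} = (R99, m) ✓
Status=N: rows 11, 14 → {Product,Qty} = (R88, o), (R88, o) ✓
Status=T: row 12 → {Product,Qty} = (R64, l) ✓
Status=X: row 13 → {Product,Qty} = (R48, l) ✓
Every Status value is associated with a single {Product, Qty} value, so Status → {Product, Qty} holds.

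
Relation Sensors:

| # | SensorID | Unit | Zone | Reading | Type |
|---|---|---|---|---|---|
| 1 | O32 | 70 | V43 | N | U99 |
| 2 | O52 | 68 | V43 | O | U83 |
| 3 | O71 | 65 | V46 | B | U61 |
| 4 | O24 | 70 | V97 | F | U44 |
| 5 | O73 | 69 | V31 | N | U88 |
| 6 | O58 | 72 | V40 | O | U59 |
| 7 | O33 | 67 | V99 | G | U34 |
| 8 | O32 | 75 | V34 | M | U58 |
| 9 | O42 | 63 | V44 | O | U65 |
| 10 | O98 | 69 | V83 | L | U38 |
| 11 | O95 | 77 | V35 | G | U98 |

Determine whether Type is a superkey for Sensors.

All 11 rows have distinct Type values, so Type → (all attributes) holds and Type is a superkey.

Yes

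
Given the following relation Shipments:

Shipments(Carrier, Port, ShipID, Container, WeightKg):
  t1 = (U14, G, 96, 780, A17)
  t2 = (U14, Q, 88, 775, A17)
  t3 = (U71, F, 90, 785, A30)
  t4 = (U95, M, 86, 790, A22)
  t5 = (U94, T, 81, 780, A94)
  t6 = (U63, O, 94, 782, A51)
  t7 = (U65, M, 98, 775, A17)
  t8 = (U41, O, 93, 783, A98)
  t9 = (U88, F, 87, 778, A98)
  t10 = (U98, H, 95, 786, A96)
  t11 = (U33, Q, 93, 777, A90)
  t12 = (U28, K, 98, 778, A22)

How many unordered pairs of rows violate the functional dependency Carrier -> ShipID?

Carrier=U14: violating pairs (1,2) — 1 pair.

1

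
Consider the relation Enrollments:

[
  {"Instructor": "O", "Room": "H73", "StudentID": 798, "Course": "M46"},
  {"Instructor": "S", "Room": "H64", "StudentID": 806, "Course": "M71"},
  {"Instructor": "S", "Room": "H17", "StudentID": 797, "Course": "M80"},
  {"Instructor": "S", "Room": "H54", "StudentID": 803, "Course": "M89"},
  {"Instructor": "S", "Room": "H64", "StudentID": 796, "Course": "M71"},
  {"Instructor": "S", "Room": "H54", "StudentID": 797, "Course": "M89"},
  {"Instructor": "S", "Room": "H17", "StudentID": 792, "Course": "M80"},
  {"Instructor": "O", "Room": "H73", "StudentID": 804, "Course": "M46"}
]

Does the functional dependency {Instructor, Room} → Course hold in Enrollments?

Yes

(Instructor=O, Room=H73): 2 rows → Course = M46, M46 ✓
(Instructor=S, Room=H64): 2 rows → Course = M71, M71 ✓
(Instructor=S, Room=H17): 2 rows → Course = M80, M80 ✓
(Instructor=S, Room=H54): 2 rows → Course = M89, M89 ✓
Every {Instructor, Room} value is associated with a single Course value, so {Instructor, Room} → Course holds.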